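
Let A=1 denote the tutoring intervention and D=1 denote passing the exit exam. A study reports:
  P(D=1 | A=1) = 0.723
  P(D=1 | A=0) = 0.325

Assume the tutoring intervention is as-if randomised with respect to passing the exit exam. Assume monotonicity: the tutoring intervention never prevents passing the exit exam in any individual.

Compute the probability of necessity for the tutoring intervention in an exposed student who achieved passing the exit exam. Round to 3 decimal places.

PN ≈ 0.550

Let p₁ = 0.723, p₀ = 0.325.
Under exogeneity and monotonicity, PN = (p₁ − p₀) / p₁.
PN = (0.723 − 0.325) / 0.723 = 0.398 / 0.723 ≈ 0.5505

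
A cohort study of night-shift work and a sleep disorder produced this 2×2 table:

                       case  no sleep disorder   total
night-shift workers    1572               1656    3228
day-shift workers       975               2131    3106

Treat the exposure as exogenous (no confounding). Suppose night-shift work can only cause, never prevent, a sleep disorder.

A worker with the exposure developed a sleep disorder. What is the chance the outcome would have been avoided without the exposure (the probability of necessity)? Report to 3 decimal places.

p₁ = P(outcome | exposed) = 1572/3228 = 0.48699
p₀ = P(outcome | unexposed) = 975/3106 = 0.31391
Under exogeneity and monotonicity, PN = (p₁ − p₀)/p₁.
PN = (0.48699 − 0.31391) / 0.48699 ≈ 0.3554

PN ≈ 0.355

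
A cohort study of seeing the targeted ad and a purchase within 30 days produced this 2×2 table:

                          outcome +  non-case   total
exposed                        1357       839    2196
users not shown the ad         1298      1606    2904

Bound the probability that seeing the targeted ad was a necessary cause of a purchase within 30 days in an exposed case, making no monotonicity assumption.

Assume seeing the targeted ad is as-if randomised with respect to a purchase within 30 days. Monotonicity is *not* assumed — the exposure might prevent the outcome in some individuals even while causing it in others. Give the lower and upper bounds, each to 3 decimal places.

0.277 ≤ PN ≤ 0.895

p₁ = P(outcome | exposed) = 1357/2196 = 0.61794
p₀ = P(outcome | unexposed) = 1298/2904 = 0.44697
Under exogeneity alone the bounds on PN are max{0,(p₁−p₀)/p₁} ≤ PN ≤ min{1,(1−p₀)/p₁}.
  lower = (p₁ − p₀)/p₁ = 0.17097 / 0.61794 ≈ 0.2767
  upper = min{1, (1 − p₀)/p₁} = 0.55303 / 0.61794 ≈ 0.8950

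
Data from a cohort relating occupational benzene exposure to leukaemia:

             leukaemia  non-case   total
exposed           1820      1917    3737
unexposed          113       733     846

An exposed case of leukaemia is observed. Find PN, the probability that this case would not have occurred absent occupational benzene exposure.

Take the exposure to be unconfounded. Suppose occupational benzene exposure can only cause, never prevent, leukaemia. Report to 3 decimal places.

p₁ = P(outcome | exposed) = 1820/3737 = 0.48702
p₀ = P(outcome | unexposed) = 113/846 = 0.13357
Under exogeneity and monotonicity, PN = (p₁ − p₀) / p₁.
PN = (0.48702 − 0.13357) / 0.48702 = 0.35345 / 0.48702 ≈ 0.7257

PN ≈ 0.726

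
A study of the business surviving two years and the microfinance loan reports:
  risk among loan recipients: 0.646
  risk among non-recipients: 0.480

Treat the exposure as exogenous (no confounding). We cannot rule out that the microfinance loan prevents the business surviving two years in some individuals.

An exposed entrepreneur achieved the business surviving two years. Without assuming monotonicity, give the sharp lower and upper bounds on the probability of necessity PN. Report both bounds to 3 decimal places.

0.257 ≤ PN ≤ 0.805

Let p₁ = 0.646, p₀ = 0.48.
Under exogeneity alone the bounds on PN are max{0,(p₁−p₀)/p₁} ≤ PN ≤ min{1,(1−p₀)/p₁}.
  lower = (p₁ − p₀)/p₁ = 0.166 / 0.646 ≈ 0.2570
  upper = min{1, (1 − p₀)/p₁} = 0.52 / 0.646 ≈ 0.8050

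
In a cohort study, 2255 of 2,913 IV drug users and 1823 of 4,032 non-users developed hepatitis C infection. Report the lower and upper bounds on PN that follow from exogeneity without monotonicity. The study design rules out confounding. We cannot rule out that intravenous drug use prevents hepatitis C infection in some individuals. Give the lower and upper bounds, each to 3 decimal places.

0.416 ≤ PN ≤ 0.708

p₁ = P(outcome | exposed) = 2255/2913 = 0.77412
p₀ = P(outcome | unexposed) = 1823/4032 = 0.45213
Under exogeneity alone the bounds on PN are max{0,(p₁−p₀)/p₁} ≤ PN ≤ min{1,(1−p₀)/p₁}.
  lower = (p₁ − p₀)/p₁ = 0.32198 / 0.77412 ≈ 0.4159
  upper = min{1, (1 − p₀)/p₁} = 0.54787 / 0.77412 ≈ 0.7077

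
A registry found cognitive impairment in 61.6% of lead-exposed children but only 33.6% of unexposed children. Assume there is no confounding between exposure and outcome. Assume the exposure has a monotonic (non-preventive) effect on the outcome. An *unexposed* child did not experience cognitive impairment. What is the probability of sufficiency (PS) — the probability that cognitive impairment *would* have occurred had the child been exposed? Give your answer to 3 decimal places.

p₁ = 0.616, p₀ = 0.336.
Under exogeneity and monotonicity, PS = (p₁ − p₀) / (1 − p₀).
PS = (0.616 − 0.336) / (1 − 0.336) = 0.28 / 0.664 ≈ 0.4217

PS ≈ 0.422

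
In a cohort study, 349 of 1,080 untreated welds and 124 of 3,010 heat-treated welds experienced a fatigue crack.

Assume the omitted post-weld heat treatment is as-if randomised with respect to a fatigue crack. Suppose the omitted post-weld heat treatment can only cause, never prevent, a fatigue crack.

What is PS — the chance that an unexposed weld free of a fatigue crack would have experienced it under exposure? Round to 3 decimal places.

PS ≈ 0.294

p₁ = P(outcome | exposed) = 349/1080 = 0.32315
p₀ = P(outcome | unexposed) = 124/3010 = 0.041196
Under exogeneity and monotonicity, PS = (p₁ − p₀) / (1 − p₀).
PS = (0.32315 − 0.041196) / (1 − 0.041196) = 0.28195 / 0.9588 ≈ 0.2941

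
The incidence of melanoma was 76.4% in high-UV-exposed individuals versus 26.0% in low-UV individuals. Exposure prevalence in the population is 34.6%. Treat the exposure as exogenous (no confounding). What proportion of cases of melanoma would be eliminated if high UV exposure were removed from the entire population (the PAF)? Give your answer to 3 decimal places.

p₁ = 0.764, p₀ = 0.26.
Overall risk P(Y=1) = π·p₁ + (1−π)·p₀ = 0.346×0.764 + 0.654×0.26 = 0.43438.
Under exogeneity, PAF = [P(Y=1) − p₀] / P(Y=1).
PAF = (0.43438 − 0.26) / 0.43438 ≈ 0.4015

PAF ≈ 0.401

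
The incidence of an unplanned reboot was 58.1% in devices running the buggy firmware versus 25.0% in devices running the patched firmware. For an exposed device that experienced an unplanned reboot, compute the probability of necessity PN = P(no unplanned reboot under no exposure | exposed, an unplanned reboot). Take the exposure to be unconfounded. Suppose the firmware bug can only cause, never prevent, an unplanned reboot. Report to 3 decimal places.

p₁ = 0.581, p₀ = 0.25.
Under exogeneity and monotonicity, PN = (p₁ − p₀) / p₁.
PN = (0.581 − 0.25) / 0.581 = 0.331 / 0.581 ≈ 0.5697

PN ≈ 0.570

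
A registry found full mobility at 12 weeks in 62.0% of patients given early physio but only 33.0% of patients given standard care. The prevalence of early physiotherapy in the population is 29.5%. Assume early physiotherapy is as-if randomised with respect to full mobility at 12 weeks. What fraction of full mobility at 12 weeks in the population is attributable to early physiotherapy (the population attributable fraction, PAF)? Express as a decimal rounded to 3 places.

PAF ≈ 0.206

p₁ = 0.62, p₀ = 0.33.
Overall risk P(Y=1) = π·p₁ + (1−π)·p₀ = 0.295×0.62 + 0.705×0.33 = 0.41555.
Under exogeneity, PAF = [P(Y=1) − p₀] / P(Y=1).
PAF = (0.41555 − 0.33) / 0.41555 ≈ 0.2059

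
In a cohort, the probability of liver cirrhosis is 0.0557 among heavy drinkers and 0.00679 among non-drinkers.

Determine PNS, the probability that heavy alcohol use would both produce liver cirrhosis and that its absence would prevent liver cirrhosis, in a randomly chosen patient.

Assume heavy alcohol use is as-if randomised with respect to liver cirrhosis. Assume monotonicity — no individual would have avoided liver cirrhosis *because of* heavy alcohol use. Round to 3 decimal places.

PNS ≈ 0.049

Let p₁ = 0.0557, p₀ = 0.00679.
Under exogeneity and monotonicity, PNS = p₁ − p₀.
PNS = 0.0557 − 0.00679 = 0.04891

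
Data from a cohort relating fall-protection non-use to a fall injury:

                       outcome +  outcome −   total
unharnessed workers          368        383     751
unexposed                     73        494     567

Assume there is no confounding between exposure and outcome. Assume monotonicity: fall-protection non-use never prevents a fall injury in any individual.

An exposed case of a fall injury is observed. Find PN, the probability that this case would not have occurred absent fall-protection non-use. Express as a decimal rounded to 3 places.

PN ≈ 0.737

p₁ = P(outcome | exposed) = 368/751 = 0.49001
p₀ = P(outcome | unexposed) = 73/567 = 0.12875
Under exogeneity and monotonicity, PN = (p₁ − p₀)/p₁.
PN = (0.49001 − 0.12875) / 0.49001 ≈ 0.7373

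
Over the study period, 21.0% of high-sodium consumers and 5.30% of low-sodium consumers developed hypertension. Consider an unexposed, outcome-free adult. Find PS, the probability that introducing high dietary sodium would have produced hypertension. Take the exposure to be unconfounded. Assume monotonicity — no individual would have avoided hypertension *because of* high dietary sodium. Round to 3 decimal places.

PS ≈ 0.166

p₁ = 0.21, p₀ = 0.053.
Under exogeneity and monotonicity, PS = (p₁ − p₀) / (1 − p₀).
PS = (0.21 − 0.053) / (1 − 0.053) = 0.157 / 0.947 ≈ 0.1658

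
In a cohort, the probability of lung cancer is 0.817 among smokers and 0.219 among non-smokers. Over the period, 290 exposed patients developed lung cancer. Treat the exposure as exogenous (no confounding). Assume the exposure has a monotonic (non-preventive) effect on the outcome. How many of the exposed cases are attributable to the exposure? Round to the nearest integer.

Let p₁ = 0.817, p₀ = 0.219.
PN = (p₁ − p₀)/p₁ = (0.817 − 0.219) / 0.817 ≈ 0.73195.
Attributable cases ≈ PN × (exposed cases) = 0.73195 × 290 ≈ 212.26.

about 212 cases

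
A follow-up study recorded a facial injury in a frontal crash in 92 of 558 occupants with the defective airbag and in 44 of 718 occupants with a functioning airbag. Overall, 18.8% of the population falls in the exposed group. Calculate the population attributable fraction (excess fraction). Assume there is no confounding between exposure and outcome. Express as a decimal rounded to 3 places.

p₁ = P(outcome | exposed) = 92/558 = 0.16487
p₀ = P(outcome | unexposed) = 44/718 = 0.061281
Overall risk P(Y=1) = π·p₁ + (1−π)·p₀ = 0.188×0.16487 + 0.812×0.061281 = 0.080757.
Under exogeneity, PAF = [P(Y=1) − p₀] / P(Y=1).
PAF = (0.080757 − 0.061281) / 0.080757 ≈ 0.2412

PAF ≈ 0.241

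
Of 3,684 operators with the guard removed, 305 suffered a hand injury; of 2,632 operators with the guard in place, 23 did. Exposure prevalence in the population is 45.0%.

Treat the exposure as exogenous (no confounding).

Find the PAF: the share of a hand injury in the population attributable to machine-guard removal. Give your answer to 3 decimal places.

PAF ≈ 0.792

p₁ = P(outcome | exposed) = 305/3684 = 0.08279
p₀ = P(outcome | unexposed) = 23/2632 = 0.0087386
Overall risk P(Y=1) = π·p₁ + (1−π)·p₀ = 0.45×0.08279 + 0.55×0.0087386 = 0.042062.
Under exogeneity, PAF = [P(Y=1) − p₀] / P(Y=1).
PAF = (0.042062 − 0.0087386) / 0.042062 ≈ 0.7922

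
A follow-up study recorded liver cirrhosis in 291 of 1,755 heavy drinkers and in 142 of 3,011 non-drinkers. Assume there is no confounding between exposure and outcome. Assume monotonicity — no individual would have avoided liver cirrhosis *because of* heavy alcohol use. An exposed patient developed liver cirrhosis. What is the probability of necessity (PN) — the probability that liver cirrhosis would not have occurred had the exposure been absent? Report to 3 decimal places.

PN ≈ 0.716

p₁ = P(outcome | exposed) = 291/1755 = 0.16581
p₀ = P(outcome | unexposed) = 142/3011 = 0.04716
Under exogeneity and monotonicity, PN = (p₁ − p₀) / p₁.
PN = (0.16581 − 0.04716) / 0.16581 = 0.11865 / 0.16581 ≈ 0.7156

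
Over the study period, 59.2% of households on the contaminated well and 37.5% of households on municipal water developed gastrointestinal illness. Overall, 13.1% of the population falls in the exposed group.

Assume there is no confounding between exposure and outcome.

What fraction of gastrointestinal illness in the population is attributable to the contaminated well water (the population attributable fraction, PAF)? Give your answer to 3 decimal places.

p₁ = 0.592, p₀ = 0.375.
Overall risk P(Y=1) = π·p₁ + (1−π)·p₀ = 0.131×0.592 + 0.869×0.375 = 0.40343.
Under exogeneity, PAF = [P(Y=1) − p₀] / P(Y=1).
PAF = (0.40343 − 0.375) / 0.40343 ≈ 0.0705

PAF ≈ 0.070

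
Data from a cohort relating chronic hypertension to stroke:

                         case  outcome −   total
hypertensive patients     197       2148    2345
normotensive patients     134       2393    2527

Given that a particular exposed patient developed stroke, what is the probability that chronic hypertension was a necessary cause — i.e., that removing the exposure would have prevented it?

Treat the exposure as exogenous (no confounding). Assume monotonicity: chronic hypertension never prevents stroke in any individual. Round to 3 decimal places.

PN ≈ 0.369

p₁ = P(outcome | exposed) = 197/2345 = 0.084009
p₀ = P(outcome | unexposed) = 134/2527 = 0.053027
Under exogeneity and monotonicity, PN = (p₁ − p₀) / p₁.
PN = (0.084009 − 0.053027) / 0.084009 = 0.030981 / 0.084009 ≈ 0.3688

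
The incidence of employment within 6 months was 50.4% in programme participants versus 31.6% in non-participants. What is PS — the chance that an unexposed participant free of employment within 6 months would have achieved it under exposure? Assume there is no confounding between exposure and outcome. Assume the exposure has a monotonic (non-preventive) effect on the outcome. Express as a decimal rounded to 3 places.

PS ≈ 0.275

p₁ = 0.504, p₀ = 0.316.
Under exogeneity and monotonicity, PS = (p₁ − p₀) / (1 − p₀).
PS = (0.504 − 0.316) / (1 − 0.316) = 0.188 / 0.684 ≈ 0.2749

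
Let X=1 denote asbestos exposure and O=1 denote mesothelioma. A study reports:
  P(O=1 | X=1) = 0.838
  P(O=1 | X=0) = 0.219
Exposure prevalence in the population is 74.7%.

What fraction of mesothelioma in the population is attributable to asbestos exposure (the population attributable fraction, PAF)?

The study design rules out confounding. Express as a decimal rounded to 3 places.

Let p₁ = 0.838, p₀ = 0.219.
Overall risk P(Y=1) = π·p₁ + (1−π)·p₀ = 0.747×0.838 + 0.253×0.219 = 0.68139.
Under exogeneity, PAF = [P(Y=1) − p₀] / P(Y=1).
PAF = (0.68139 − 0.219) / 0.68139 ≈ 0.6786

PAF ≈ 0.679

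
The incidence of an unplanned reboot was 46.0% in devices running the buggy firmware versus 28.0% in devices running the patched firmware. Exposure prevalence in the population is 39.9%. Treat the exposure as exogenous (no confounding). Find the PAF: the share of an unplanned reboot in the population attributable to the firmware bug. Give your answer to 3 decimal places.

p₁ = 0.46, p₀ = 0.28.
Overall risk P(Y=1) = π·p₁ + (1−π)·p₀ = 0.399×0.46 + 0.601×0.28 = 0.35182.
Under exogeneity, PAF = [P(Y=1) − p₀] / P(Y=1).
PAF = (0.35182 − 0.28) / 0.35182 ≈ 0.2041

PAF ≈ 0.204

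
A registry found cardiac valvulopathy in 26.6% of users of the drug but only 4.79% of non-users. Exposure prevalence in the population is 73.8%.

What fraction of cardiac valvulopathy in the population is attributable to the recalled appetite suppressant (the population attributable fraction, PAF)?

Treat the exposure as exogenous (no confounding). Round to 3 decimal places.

PAF ≈ 0.771

p₁ = 0.266, p₀ = 0.0479.
Overall risk P(Y=1) = π·p₁ + (1−π)·p₀ = 0.738×0.266 + 0.262×0.0479 = 0.20886.
Under exogeneity, PAF = [P(Y=1) − p₀] / P(Y=1).
PAF = (0.20886 − 0.0479) / 0.20886 ≈ 0.7707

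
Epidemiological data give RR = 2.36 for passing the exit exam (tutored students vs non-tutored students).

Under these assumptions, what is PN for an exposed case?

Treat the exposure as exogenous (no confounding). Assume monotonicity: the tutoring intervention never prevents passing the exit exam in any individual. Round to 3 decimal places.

PN ≈ 0.576

Under exogeneity and monotonicity, PN = (RR − 1) / RR = 1 − 1/RR.
PN = (2.36 − 1) / 2.36 = 1.36 / 2.36 ≈ 0.5763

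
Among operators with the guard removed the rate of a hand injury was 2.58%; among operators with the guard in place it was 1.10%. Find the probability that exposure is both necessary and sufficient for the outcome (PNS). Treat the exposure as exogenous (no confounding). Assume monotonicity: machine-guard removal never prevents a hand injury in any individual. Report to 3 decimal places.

p₁ = 0.0258, p₀ = 0.011.
Under exogeneity and monotonicity, PNS = p₁ − p₀.
PNS = 0.0258 − 0.011 = 0.0148

PNS ≈ 0.015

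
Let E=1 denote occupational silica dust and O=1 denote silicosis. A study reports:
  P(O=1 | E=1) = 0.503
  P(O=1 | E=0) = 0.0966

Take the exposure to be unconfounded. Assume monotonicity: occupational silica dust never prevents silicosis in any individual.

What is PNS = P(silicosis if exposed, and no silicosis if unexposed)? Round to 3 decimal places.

PNS ≈ 0.406

Let p₁ = 0.503, p₀ = 0.0966.
Under exogeneity and monotonicity, PNS = p₁ − p₀.
PNS = 0.503 − 0.0966 = 0.4064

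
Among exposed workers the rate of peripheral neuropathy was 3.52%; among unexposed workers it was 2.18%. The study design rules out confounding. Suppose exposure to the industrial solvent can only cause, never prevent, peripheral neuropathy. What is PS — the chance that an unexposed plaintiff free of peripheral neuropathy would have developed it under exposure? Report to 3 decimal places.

PS ≈ 0.014

p₁ = 0.0352, p₀ = 0.0218.
Under exogeneity and monotonicity, PS = (p₁ − p₀) / (1 − p₀).
PS = (0.0352 − 0.0218) / (1 − 0.0218) = 0.0134 / 0.9782 ≈ 0.0137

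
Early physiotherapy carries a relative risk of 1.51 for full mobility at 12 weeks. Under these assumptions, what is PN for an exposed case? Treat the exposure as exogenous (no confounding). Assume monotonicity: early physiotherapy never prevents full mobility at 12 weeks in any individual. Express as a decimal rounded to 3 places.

Under exogeneity and monotonicity, PN = (RR − 1) / RR = 1 − 1/RR.
PN = (1.51 − 1) / 1.51 = 0.51 / 1.51 ≈ 0.3377

PN ≈ 0.338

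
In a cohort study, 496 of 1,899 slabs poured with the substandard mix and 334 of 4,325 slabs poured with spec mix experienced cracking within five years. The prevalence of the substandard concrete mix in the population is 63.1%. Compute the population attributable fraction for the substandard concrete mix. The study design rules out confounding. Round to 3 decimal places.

PAF ≈ 0.601

p₁ = P(outcome | exposed) = 496/1899 = 0.26119
p₀ = P(outcome | unexposed) = 334/4325 = 0.077225
Overall risk P(Y=1) = π·p₁ + (1−π)·p₀ = 0.631×0.26119 + 0.369×0.077225 = 0.19331.
Under exogeneity, PAF = [P(Y=1) − p₀] / P(Y=1).
PAF = (0.19331 − 0.077225) / 0.19331 ≈ 0.6005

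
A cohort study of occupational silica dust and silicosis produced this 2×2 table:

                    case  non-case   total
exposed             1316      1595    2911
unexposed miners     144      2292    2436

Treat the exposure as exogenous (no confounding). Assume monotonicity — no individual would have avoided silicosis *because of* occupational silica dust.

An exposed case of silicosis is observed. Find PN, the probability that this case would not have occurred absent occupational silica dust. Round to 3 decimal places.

PN ≈ 0.869

p₁ = P(outcome | exposed) = 1316/2911 = 0.45208
p₀ = P(outcome | unexposed) = 144/2436 = 0.059113
Under exogeneity and monotonicity, PN = (p₁ − p₀)/p₁.
PN = (0.45208 − 0.059113) / 0.45208 ≈ 0.8692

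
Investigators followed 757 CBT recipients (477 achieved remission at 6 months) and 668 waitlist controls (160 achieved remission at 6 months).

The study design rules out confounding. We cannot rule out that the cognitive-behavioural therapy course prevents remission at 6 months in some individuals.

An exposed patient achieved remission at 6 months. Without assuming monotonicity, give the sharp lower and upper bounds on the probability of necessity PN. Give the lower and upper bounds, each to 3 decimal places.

p₁ = P(outcome | exposed) = 477/757 = 0.63012
p₀ = P(outcome | unexposed) = 160/668 = 0.23952
Under exogeneity alone the bounds on PN are max{0,(p₁−p₀)/p₁} ≤ PN ≤ min{1,(1−p₀)/p₁}.
  lower = (p₁ − p₀)/p₁ = 0.3906 / 0.63012 ≈ 0.6199
  upper = min{1, (1 − p₀)/p₁} = 0.76048 / 0.63012 ≈ 1.2069 → capped at 1

0.620 ≤ PN ≤ 1.000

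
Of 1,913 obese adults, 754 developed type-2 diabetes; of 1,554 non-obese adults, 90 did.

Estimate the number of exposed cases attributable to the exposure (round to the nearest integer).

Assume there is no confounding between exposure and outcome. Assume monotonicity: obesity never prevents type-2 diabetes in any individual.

p₁ = P(outcome | exposed) = 754/1913 = 0.39415
p₀ = P(outcome | unexposed) = 90/1554 = 0.057915
PN = (p₁ − p₀)/p₁ = (0.39415 − 0.057915) / 0.39415 ≈ 0.85306.
Attributable cases ≈ PN × (exposed cases) = 0.85306 × 754 ≈ 643.21.

about 643 cases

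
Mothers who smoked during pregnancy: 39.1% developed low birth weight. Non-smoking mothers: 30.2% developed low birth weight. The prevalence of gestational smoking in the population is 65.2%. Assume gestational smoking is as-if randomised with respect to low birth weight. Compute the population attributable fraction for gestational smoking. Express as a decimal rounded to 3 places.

p₁ = 0.391, p₀ = 0.302.
Overall risk P(Y=1) = π·p₁ + (1−π)·p₀ = 0.652×0.391 + 0.348×0.302 = 0.36003.
Under exogeneity, PAF = [P(Y=1) − p₀] / P(Y=1).
PAF = (0.36003 − 0.302) / 0.36003 ≈ 0.1612

PAF ≈ 0.161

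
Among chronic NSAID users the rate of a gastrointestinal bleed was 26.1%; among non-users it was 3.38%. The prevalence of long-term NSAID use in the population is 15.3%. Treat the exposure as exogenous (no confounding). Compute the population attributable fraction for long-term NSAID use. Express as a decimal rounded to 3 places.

p₁ = 0.261, p₀ = 0.0338.
Overall risk P(Y=1) = π·p₁ + (1−π)·p₀ = 0.153×0.261 + 0.847×0.0338 = 0.068562.
Under exogeneity, PAF = [P(Y=1) − p₀] / P(Y=1).
PAF = (0.068562 − 0.0338) / 0.068562 ≈ 0.5070

PAF ≈ 0.507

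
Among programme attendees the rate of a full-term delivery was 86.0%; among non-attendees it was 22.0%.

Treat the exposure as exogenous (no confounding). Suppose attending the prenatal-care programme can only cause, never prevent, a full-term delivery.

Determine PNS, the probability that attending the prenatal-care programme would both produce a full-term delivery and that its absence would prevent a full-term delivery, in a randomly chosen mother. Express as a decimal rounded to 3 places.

p₁ = 0.86, p₀ = 0.22.
Under exogeneity and monotonicity, PNS = p₁ − p₀.
PNS = 0.86 − 0.22 = 0.64

PNS ≈ 0.640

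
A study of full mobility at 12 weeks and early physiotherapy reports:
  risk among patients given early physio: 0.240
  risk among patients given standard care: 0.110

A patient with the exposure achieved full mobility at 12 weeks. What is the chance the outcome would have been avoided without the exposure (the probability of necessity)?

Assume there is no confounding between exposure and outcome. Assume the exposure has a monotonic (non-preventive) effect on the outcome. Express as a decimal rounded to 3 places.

Let p₁ = 0.24, p₀ = 0.11.
Under exogeneity and monotonicity, PN = (p₁ − p₀) / p₁.
PN = (0.24 − 0.11) / 0.24 = 0.13 / 0.24 ≈ 0.5417

PN ≈ 0.542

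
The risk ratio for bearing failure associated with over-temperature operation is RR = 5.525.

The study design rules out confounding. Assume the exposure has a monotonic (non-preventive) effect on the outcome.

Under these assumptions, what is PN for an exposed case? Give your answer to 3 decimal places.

Under exogeneity and monotonicity, PN = (RR − 1) / RR = 1 − 1/RR.
PN = (5.525 − 1) / 5.525 = 4.525 / 5.525 ≈ 0.8190

PN ≈ 0.819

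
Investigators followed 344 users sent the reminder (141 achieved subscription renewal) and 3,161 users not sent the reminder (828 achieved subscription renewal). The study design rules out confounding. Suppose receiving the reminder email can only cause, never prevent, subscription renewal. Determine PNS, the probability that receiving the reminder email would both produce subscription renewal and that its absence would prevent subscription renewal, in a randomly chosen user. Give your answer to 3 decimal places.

PNS ≈ 0.148

p₁ = P(outcome | exposed) = 141/344 = 0.40988
p₀ = P(outcome | unexposed) = 828/3161 = 0.26194
Under exogeneity and monotonicity, PNS = p₁ − p₀.
PNS = 0.40988 − 0.26194 = 0.14794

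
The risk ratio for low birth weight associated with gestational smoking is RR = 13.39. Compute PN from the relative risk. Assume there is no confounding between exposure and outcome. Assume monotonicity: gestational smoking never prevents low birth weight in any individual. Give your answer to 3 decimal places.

PN ≈ 0.925

Under exogeneity and monotonicity, PN = (RR − 1) / RR = 1 − 1/RR.
PN = (13.39 − 1) / 13.39 = 12.39 / 13.39 ≈ 0.9253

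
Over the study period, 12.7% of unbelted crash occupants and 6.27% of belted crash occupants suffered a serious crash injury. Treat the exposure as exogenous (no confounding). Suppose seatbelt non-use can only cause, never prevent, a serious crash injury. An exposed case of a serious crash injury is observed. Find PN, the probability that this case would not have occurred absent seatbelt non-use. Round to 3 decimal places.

PN ≈ 0.506

p₁ = 0.127, p₀ = 0.0627.
Under exogeneity and monotonicity, PN = (p₁ − p₀) / p₁.
PN = (0.127 − 0.0627) / 0.127 = 0.0643 / 0.127 ≈ 0.5063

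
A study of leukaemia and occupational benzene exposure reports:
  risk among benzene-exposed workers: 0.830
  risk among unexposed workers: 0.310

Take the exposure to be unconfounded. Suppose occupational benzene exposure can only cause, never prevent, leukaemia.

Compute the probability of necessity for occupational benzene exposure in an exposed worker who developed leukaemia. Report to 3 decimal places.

Let p₁ = 0.83, p₀ = 0.31.
Under exogeneity and monotonicity, PN = (p₁ − p₀) / p₁.
PN = (0.83 − 0.31) / 0.83 = 0.52 / 0.83 ≈ 0.6265

PN ≈ 0.627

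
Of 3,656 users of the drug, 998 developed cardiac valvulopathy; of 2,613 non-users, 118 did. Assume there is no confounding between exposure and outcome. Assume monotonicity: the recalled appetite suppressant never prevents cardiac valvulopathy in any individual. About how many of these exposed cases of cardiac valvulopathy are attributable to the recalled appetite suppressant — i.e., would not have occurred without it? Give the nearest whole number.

p₁ = P(outcome | exposed) = 998/3656 = 0.27298
p₀ = P(outcome | unexposed) = 118/2613 = 0.045159
PN = (p₁ − p₀)/p₁ = (0.27298 − 0.045159) / 0.27298 ≈ 0.83457.
Attributable cases ≈ PN × (exposed cases) = 0.83457 × 998 ≈ 832.90.

about 833 cases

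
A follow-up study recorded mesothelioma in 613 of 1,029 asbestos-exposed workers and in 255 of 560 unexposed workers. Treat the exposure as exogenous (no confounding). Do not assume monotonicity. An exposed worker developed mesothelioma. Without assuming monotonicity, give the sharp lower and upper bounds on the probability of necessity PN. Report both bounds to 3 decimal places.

0.236 ≤ PN ≤ 0.914

p₁ = P(outcome | exposed) = 613/1029 = 0.59572
p₀ = P(outcome | unexposed) = 255/560 = 0.45536
Under exogeneity alone the bounds on PN are max{0,(p₁−p₀)/p₁} ≤ PN ≤ min{1,(1−p₀)/p₁}.
  lower = (p₁ − p₀)/p₁ = 0.14037 / 0.59572 ≈ 0.2356
  upper = min{1, (1 − p₀)/p₁} = 0.54464 / 0.59572 ≈ 0.9143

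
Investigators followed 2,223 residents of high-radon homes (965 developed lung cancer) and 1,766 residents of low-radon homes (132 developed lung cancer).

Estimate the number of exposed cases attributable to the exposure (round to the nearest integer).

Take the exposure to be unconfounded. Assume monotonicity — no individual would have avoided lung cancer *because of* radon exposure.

about 799 cases

p₁ = P(outcome | exposed) = 965/2223 = 0.4341
p₀ = P(outcome | unexposed) = 132/1766 = 0.074745
PN = (p₁ − p₀)/p₁ = (0.4341 − 0.074745) / 0.4341 ≈ 0.82781.
Attributable cases ≈ PN × (exposed cases) = 0.82781 × 965 ≈ 798.84.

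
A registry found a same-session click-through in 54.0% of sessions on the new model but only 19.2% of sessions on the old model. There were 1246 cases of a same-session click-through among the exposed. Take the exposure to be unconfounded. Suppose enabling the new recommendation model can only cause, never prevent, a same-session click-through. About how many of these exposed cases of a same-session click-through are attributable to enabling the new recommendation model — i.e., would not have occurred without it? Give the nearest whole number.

p₁ = 0.54, p₀ = 0.192.
PN = (p₁ − p₀)/p₁ = (0.54 − 0.192) / 0.54 ≈ 0.64444.
Attributable cases ≈ PN × (exposed cases) = 0.64444 × 1246 ≈ 802.98.

about 803 cases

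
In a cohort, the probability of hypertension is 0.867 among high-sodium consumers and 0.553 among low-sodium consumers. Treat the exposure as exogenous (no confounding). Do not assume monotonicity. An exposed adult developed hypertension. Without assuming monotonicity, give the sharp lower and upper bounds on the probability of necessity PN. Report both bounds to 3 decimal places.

Let p₁ = 0.867, p₀ = 0.553.
Under exogeneity alone the bounds on PN are max{0,(p₁−p₀)/p₁} ≤ PN ≤ min{1,(1−p₀)/p₁}.
  lower = (p₁ − p₀)/p₁ = 0.314 / 0.867 ≈ 0.3622
  upper = min{1, (1 − p₀)/p₁} = 0.447 / 0.867 ≈ 0.5156

0.362 ≤ PN ≤ 0.516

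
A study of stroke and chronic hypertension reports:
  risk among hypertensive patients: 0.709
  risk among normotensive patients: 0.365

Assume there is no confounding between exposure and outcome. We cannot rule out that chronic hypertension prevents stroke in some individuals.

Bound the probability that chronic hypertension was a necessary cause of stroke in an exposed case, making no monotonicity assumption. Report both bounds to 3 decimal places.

0.485 ≤ PN ≤ 0.896

Let p₁ = 0.709, p₀ = 0.365.
Under exogeneity alone the bounds on PN are max{0,(p₁−p₀)/p₁} ≤ PN ≤ min{1,(1−p₀)/p₁}.
  lower = (p₁ − p₀)/p₁ = 0.344 / 0.709 ≈ 0.4852
  upper = min{1, (1 − p₀)/p₁} = 0.635 / 0.709 ≈ 0.8956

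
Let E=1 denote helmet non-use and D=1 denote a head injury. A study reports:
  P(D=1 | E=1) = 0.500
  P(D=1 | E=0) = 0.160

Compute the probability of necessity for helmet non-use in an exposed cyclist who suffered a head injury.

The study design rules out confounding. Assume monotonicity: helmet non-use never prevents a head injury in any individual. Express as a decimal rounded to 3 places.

Let p₁ = 0.5, p₀ = 0.16.
Under exogeneity and monotonicity, PN = (p₁ − p₀) / p₁.
PN = (0.5 − 0.16) / 0.5 = 0.34 / 0.5 ≈ 0.6800

PN ≈ 0.680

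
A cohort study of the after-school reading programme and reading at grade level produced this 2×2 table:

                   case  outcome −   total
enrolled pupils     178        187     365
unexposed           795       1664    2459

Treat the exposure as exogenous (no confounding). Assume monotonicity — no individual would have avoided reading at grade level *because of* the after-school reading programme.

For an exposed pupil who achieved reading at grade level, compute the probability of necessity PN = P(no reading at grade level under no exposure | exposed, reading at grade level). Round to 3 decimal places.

p₁ = P(outcome | exposed) = 178/365 = 0.48767
p₀ = P(outcome | unexposed) = 795/2459 = 0.3233
Under exogeneity and monotonicity, PN = (p₁ − p₀)/p₁.
PN = (0.48767 − 0.3233) / 0.48767 ≈ 0.3370

PN ≈ 0.337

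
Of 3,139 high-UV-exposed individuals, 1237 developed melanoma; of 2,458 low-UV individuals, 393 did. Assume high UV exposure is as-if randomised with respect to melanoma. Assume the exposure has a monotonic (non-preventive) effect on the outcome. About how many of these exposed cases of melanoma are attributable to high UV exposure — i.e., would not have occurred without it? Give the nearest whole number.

about 735 cases

p₁ = P(outcome | exposed) = 1237/3139 = 0.39407
p₀ = P(outcome | unexposed) = 393/2458 = 0.15989
PN = (p₁ − p₀)/p₁ = (0.39407 − 0.15989) / 0.39407 ≈ 0.59427.
Attributable cases ≈ PN × (exposed cases) = 0.59427 × 1237 ≈ 735.12.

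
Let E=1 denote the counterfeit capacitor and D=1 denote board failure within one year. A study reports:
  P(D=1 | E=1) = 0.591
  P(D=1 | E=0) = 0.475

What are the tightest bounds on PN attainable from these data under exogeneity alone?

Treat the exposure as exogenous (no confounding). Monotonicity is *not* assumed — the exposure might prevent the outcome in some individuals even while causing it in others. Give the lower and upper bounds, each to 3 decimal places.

0.196 ≤ PN ≤ 0.888

Let p₁ = 0.591, p₀ = 0.475.
Under exogeneity alone the bounds on PN are max{0,(p₁−p₀)/p₁} ≤ PN ≤ min{1,(1−p₀)/p₁}.
  lower = (p₁ − p₀)/p₁ = 0.116 / 0.591 ≈ 0.1963
  upper = min{1, (1 − p₀)/p₁} = 0.525 / 0.591 ≈ 0.8883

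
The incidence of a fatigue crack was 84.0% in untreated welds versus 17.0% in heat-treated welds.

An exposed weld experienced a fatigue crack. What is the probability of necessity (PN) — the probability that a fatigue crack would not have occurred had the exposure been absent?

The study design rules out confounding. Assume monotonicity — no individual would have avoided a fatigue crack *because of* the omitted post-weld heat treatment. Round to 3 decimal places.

PN ≈ 0.798

p₁ = 0.84, p₀ = 0.17.
Under exogeneity and monotonicity, PN = (p₁ − p₀) / p₁.
PN = (0.84 − 0.17) / 0.84 = 0.67 / 0.84 ≈ 0.7976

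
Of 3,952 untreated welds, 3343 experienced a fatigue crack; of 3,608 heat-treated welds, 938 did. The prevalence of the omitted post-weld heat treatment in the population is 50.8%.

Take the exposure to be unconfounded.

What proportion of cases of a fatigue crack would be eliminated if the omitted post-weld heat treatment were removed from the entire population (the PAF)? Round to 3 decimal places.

p₁ = P(outcome | exposed) = 3343/3952 = 0.8459
p₀ = P(outcome | unexposed) = 938/3608 = 0.25998
Overall risk P(Y=1) = π·p₁ + (1−π)·p₀ = 0.508×0.8459 + 0.492×0.25998 = 0.55763.
Under exogeneity, PAF = [P(Y=1) − p₀] / P(Y=1).
PAF = (0.55763 − 0.25998) / 0.55763 ≈ 0.5338

PAF ≈ 0.534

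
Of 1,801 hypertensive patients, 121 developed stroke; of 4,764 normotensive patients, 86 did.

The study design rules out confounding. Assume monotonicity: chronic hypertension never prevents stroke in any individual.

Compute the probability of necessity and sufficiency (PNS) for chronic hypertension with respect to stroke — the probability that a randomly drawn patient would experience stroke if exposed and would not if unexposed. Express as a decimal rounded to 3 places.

p₁ = P(outcome | exposed) = 121/1801 = 0.067185
p₀ = P(outcome | unexposed) = 86/4764 = 0.018052
Under exogeneity and monotonicity, PNS = p₁ − p₀.
PNS = 0.067185 − 0.018052 = 0.049133

PNS ≈ 0.049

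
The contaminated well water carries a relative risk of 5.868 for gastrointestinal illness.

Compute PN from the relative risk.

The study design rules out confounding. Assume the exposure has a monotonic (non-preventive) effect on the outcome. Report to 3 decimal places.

Under exogeneity and monotonicity, PN = (RR − 1) / RR = 1 − 1/RR.
PN = (5.868 − 1) / 5.868 = 4.868 / 5.868 ≈ 0.8296

PN ≈ 0.830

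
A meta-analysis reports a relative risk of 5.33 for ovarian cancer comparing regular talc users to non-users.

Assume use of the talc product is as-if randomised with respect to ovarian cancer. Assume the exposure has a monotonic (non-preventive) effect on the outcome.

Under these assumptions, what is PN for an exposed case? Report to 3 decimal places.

PN ≈ 0.812

Under exogeneity and monotonicity, PN = (RR − 1) / RR = 1 − 1/RR.
PN = (5.33 − 1) / 5.33 = 4.33 / 5.33 ≈ 0.8124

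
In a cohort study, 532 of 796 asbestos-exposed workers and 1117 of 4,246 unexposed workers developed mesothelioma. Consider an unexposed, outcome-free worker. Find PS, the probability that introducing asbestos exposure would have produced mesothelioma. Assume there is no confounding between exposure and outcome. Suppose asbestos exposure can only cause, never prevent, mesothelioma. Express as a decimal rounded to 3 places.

p₁ = P(outcome | exposed) = 532/796 = 0.66834
p₀ = P(outcome | unexposed) = 1117/4246 = 0.26307
Under exogeneity and monotonicity, PS = (p₁ − p₀) / (1 − p₀).
PS = (0.66834 − 0.26307) / (1 − 0.26307) = 0.40527 / 0.73693 ≈ 0.5499

PS ≈ 0.550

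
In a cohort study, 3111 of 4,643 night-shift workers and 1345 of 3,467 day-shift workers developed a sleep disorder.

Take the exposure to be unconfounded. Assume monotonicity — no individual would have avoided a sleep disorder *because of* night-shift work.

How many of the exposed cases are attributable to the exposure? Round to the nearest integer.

p₁ = P(outcome | exposed) = 3111/4643 = 0.67004
p₀ = P(outcome | unexposed) = 1345/3467 = 0.38794
PN = (p₁ − p₀)/p₁ = (0.67004 − 0.38794) / 0.67004 ≈ 0.42102.
Attributable cases ≈ PN × (exposed cases) = 0.42102 × 3111 ≈ 1309.78.

about 1310 cases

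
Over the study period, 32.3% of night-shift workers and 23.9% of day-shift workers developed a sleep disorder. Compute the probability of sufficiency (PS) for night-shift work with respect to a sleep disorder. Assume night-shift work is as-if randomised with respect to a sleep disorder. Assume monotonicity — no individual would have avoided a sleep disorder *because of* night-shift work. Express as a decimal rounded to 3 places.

p₁ = 0.323, p₀ = 0.239.
Under exogeneity and monotonicity, PS = (p₁ − p₀) / (1 − p₀).
PS = (0.323 − 0.239) / (1 − 0.239) = 0.084 / 0.761 ≈ 0.1104

PS ≈ 0.110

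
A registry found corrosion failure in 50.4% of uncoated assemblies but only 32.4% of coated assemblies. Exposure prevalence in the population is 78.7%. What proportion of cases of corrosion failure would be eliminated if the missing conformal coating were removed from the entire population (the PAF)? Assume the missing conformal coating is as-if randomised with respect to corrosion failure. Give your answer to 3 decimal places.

p₁ = 0.504, p₀ = 0.324.
Overall risk P(Y=1) = π·p₁ + (1−π)·p₀ = 0.787×0.504 + 0.213×0.324 = 0.46566.
Under exogeneity, PAF = [P(Y=1) − p₀] / P(Y=1).
PAF = (0.46566 − 0.324) / 0.46566 ≈ 0.3042

PAF ≈ 0.304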